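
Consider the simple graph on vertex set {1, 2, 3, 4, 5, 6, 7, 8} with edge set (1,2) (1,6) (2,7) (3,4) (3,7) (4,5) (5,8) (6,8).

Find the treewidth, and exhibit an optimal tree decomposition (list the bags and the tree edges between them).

Each bag holds 3 vertices, so the decomposition has width 2, which upper-bounds the treewidth. The edges 1–6–8–5–4–3–7–2–1 form a cycle, so G is not a tree and its treewidth is at least 2. Hence tw(G) = 2 exactly.

Treewidth 2.
Bags: B1 = {1, 6, 8}  B2 = {1, 5, 8}  B3 = {1, 4, 5}  B4 = {1, 3, 4}  B5 = {1, 3, 7}  B6 = {1, 2, 7}
Tree: B1–B2, B2–B3, B3–B4, B4–B5, B5–B6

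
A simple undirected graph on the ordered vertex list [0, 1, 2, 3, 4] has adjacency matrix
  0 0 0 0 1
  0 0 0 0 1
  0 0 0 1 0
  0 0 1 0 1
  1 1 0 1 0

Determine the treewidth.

A width-1 tree decomposition is:
Bags: B1 = {2, 3}  B2 = {3, 4}  B3 = {1, 4}  B4 = {0, 4}
Tree: B1–B2, B2–B3, B3–B4
The largest bag has 2 vertices, giving width 1; this decomposition certifies tw(G) ≤ 1. Any graph with an edge has treewidth ≥ 1, and G has the edge 2–3. Combining the bounds, tw(G) = 1.

1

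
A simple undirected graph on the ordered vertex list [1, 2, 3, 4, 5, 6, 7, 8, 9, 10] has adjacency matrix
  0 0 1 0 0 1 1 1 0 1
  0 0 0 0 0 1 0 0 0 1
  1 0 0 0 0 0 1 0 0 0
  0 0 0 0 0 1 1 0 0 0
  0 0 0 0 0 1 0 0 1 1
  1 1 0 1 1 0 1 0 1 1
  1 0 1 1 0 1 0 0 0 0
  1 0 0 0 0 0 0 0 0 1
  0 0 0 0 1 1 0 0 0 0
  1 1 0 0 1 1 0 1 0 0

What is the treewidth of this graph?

2

A width-2 tree decomposition is:
Bags: B1 = {1, 8, 10}  B2 = {1, 6, 10}  B3 = {5, 6, 10}  B4 = {5, 6, 9}  B5 = {1, 6, 7}  B6 = {2, 6, 10}  B7 = {1, 3, 7}  B8 = {4, 6, 7}
Tree: B1–B2, B2–B3, B3–B4, B2–B5, B2–B6, B5–B7, B5–B8
The largest bag has 3 vertices, giving width 2; this decomposition certifies tw(G) ≤ 2. Conversely, {1, 8, 10} is a clique of size 3, and the vertices of any clique must share a bag in every tree decomposition; so some bag has ≥ 3 vertices and tw(G) ≥ 2. Therefore the treewidth is 2.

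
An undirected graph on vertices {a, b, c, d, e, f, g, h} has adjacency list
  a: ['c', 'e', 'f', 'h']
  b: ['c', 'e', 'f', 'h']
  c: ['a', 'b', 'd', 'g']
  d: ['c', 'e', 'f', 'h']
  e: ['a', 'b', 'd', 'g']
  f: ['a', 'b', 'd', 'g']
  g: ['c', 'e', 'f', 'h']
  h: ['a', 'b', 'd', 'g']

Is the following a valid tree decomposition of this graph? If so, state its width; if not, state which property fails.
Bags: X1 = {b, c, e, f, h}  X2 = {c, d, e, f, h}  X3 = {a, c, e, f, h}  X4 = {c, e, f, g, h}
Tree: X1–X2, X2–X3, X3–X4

Yes; width 4.

Every vertex of G appears in some bag (union = {a, b, c, d, e, f, g, h}); every edge is covered by a bag; and for each vertex v the set of bags containing v is connected in the bag tree. The decomposition is therefore valid. The largest bag has 5 vertices, so the width is 4.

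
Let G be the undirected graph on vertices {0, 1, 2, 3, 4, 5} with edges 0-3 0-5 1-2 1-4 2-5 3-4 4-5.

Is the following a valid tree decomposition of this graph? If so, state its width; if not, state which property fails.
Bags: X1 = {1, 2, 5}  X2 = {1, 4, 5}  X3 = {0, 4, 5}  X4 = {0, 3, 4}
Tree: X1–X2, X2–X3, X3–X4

Checking the three conditions: (i) the bags cover all of {0, 1, 2, 3, 4, 5}; (ii) for each edge, some bag contains both endpoints; (iii) the bags containing any fixed vertex form a subtree. All hold, so the decomposition is valid with width 3 − 1 = 2.

Yes; width 2.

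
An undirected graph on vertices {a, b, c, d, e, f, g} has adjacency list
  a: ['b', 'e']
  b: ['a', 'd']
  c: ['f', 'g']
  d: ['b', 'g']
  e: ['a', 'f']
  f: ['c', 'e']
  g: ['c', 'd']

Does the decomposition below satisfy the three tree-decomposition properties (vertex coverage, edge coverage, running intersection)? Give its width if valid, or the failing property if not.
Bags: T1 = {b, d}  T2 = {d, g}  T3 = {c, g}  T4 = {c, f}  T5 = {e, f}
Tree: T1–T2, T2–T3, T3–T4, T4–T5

A tree decomposition must satisfy three properties: every vertex lies in some bag; for every edge, both endpoints lie together in some bag; and for every vertex, the bags containing it form a connected subtree. Here vertex a appears in no bag, so the decomposition is invalid.

No — vertex a appears in no bag.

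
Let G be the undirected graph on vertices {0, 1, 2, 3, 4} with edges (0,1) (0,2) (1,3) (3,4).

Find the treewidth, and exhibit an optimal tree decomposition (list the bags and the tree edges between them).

Treewidth 1.
One optimal decomposition is:
Bags: B1 = {0, 2}  B2 = {0, 1}  B3 = {1, 3}  B4 = {3, 4}
Tree: B1–B2, B2–B3, B3–B4

Every bag has size at most 2, so the width is 2 − 1 = 1 and tw(G) ≤ 1. G has an edge, so its treewidth is at least 1. Hence tw(G) = 1 exactly.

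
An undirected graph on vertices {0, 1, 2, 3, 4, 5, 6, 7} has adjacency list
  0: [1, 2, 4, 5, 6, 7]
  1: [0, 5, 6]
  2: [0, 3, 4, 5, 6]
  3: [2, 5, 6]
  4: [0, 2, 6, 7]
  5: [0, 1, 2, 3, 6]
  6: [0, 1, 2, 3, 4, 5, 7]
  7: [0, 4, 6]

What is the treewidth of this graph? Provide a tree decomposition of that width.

Every bag has size at most 4, so the width is 4 − 1 = 3 and tw(G) ≤ 3. On the other hand G contains the 4-clique {0, 1, 5, 6}. A clique must lie in a single bag of any decomposition, so no decomposition can have width below 3. The upper and lower bounds meet at 3, so that is the treewidth.

Treewidth 3.
One optimal decomposition is:
Bags: B1 = {0, 4, 6, 7}  B2 = {0, 2, 4, 6}  B3 = {0, 2, 5, 6}  B4 = {2, 3, 5, 6}  B5 = {0, 1, 5, 6}
Tree: B1–B2, B2–B3, B3–B4, B3–B5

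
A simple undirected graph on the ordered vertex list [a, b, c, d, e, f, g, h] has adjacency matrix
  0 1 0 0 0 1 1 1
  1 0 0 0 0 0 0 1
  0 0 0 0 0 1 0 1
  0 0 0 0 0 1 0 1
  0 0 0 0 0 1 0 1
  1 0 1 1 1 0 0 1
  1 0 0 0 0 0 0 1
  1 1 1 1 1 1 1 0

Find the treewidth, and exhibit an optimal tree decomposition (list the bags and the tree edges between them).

The largest bag has 3 vertices, giving width 2; this decomposition certifies tw(G) ≤ 2. On the other hand G contains the 3-clique {a, g, h}. A clique must lie in a single bag of any decomposition, so no decomposition can have width below 2. Hence tw(G) = 2 exactly.

Treewidth 2.
Bags: B1 = {a, g, h}  B2 = {a, f, h}  B3 = {c, f, h}  B4 = {e, f, h}  B5 = {d, f, h}  B6 = {a, b, h}
Tree: B1–B2, B2–B3, B2–B4, B2–B5, B2–B6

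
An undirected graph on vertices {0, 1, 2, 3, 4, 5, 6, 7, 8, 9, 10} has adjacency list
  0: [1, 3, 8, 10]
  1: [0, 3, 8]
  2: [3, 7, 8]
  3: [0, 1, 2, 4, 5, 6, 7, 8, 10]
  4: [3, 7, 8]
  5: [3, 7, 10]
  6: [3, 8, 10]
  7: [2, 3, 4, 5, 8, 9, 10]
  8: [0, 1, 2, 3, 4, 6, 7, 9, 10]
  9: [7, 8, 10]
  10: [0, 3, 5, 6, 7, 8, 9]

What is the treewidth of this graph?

A width-3 tree decomposition is:
Bags: B1 = {3, 6, 8, 10}  B2 = {3, 7, 8, 10}  B3 = {2, 3, 7, 8}  B4 = {0, 3, 8, 10}  B5 = {0, 1, 3, 8}  B6 = {3, 4, 7, 8}  B7 = {7, 8, 9, 10}  B8 = {3, 5, 7, 10}
Tree: B1–B2, B2–B3, B1–B4, B4–B5, B2–B6, B2–B7, B2–B8
The largest bag has 4 vertices, giving width 3; this decomposition certifies tw(G) ≤ 3. Conversely, {7, 8, 9, 10} is a clique of size 4, and the vertices of any clique must share a bag in every tree decomposition; so some bag has ≥ 4 vertices and tw(G) ≥ 3. Combining the bounds, tw(G) = 3.

3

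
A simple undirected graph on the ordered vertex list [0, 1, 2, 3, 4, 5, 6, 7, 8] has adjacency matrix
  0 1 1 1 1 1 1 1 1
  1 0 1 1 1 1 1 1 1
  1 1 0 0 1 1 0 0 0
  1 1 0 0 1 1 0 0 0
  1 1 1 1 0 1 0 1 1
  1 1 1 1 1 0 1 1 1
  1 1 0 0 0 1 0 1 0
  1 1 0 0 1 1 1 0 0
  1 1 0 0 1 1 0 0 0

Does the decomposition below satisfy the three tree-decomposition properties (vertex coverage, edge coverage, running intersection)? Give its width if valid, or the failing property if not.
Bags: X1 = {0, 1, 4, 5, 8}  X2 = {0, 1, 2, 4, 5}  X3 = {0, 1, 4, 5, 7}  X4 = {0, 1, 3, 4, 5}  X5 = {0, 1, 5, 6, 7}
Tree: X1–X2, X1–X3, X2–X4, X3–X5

Every vertex of G appears in some bag (union = {0, 1, 2, 3, 4, 5, 6, 7, 8}); every edge is covered by a bag; and for each vertex v the set of bags containing v is connected in the bag tree. The decomposition is therefore valid. The largest bag has 5 vertices, so the width is 4.

Yes; width 4.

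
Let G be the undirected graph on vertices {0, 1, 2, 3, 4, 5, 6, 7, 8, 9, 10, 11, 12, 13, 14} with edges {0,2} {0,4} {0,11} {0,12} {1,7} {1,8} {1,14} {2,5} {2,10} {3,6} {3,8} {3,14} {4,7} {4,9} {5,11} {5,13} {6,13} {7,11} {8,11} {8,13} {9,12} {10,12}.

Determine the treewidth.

A width-3 tree decomposition is:
Bags: B1 = {3, 6, 13, 14}  B2 = {3, 8, 13, 14}  B3 = {1, 8, 13, 14}  B4 = {1, 5, 8, 13}  B5 = {1, 5, 8, 11}  B6 = {1, 5, 7, 11}  B7 = {2, 5, 7, 11}  B8 = {0, 2, 7, 11}  B9 = {0, 2, 4, 7}  B10 = {0, 2, 4, 10}  B11 = {0, 4, 10, 12}  B12 = {4, 9, 10, 12}
Tree: B1–B2, B2–B3, B3–B4, B4–B5, B5–B6, B6–B7, B7–B8, B8–B9, B9–B10, B10–B11, B11–B12
Every bag has size at most 4, so the width is 4 − 1 = 3 and tw(G) ≤ 3. For the lower bound: the 4 vertex sets {3,6,14}, {13}, {8}, {1,5,7,11} are disjoint, each induces a connected subgraph, and every pair is joined by at least one edge of G. Contracting each set to a single vertex therefore yields K_{4} as a minor, and since treewidth is minor-monotone, tw(G) ≥ tw(K_{4}) = 3. Therefore the treewidth is 3.

3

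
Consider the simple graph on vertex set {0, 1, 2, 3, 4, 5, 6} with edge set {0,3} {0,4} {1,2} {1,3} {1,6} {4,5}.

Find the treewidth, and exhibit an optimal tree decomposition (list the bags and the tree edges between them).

Every bag has size at most 2, so the width is 2 − 1 = 1 and tw(G) ≤ 1. Any graph with an edge has treewidth ≥ 1, and G has the edge 0–4. Hence tw(G) = 1 exactly.

Treewidth 1.
One optimal decomposition is:
Bags: B1 = {0, 4}  B2 = {4, 5}  B3 = {0, 3}  B4 = {1, 3}  B5 = {1, 6}  B6 = {1, 2}
Tree: B1–B2, B1–B3, B3–B4, B4–B5, B4–B6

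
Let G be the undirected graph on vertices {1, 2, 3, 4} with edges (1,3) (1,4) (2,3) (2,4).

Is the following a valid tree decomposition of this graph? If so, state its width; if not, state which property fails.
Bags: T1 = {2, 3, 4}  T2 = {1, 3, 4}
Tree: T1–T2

Yes; width 2.

Vertex coverage: the bags together contain {1, 2, 3, 4}, the full vertex set. Edge coverage: each edge of G has both endpoints in at least one bag. Running intersection: for every vertex, the bags containing it form a connected subtree. All three properties hold, so this is a valid tree decomposition of width max|bag| − 1 = 2, and hence tw(G) ≤ 2.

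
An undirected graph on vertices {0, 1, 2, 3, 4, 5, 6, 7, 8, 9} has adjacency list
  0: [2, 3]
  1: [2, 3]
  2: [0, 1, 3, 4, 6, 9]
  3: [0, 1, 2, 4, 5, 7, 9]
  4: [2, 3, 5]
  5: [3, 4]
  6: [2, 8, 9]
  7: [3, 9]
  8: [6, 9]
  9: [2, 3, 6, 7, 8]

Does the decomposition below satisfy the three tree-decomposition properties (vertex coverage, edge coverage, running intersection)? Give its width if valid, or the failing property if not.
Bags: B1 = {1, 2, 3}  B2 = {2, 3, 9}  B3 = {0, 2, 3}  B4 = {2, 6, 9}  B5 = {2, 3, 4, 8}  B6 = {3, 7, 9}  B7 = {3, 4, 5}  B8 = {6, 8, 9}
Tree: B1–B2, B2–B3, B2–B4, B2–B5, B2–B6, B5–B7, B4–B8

No — bags containing vertex 8 are not connected in the tree.

A tree decomposition must satisfy three properties: every vertex lies in some bag; for every edge, both endpoints lie together in some bag; and for every vertex, the bags containing it form a connected subtree. Here bags containing vertex 8 are not connected in the tree, so the decomposition is invalid.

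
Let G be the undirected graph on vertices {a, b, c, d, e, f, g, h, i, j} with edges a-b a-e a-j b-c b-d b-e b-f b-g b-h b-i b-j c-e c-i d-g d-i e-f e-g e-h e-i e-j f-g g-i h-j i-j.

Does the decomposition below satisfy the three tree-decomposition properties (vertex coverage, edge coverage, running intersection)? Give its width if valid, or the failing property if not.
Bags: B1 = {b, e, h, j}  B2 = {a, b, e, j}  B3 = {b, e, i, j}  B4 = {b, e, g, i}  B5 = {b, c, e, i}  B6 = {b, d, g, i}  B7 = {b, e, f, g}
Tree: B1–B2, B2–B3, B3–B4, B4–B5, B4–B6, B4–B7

Checking the three conditions: (i) the bags cover all of {a, b, c, d, e, f, g, h, i, j}; (ii) for each edge, some bag contains both endpoints; (iii) the bags containing any fixed vertex form a subtree. All hold, so the decomposition is valid with width 4 − 1 = 3.

Yes; width 3.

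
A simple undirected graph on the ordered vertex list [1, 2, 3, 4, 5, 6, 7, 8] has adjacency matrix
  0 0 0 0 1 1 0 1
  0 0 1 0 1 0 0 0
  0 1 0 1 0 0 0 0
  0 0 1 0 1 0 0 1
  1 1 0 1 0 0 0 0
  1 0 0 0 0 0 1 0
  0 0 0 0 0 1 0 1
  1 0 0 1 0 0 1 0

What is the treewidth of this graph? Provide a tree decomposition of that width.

Treewidth 2.
Bags: B1 = {1, 6, 7}  B2 = {1, 7, 8}  B3 = {1, 5, 8}  B4 = {4, 5, 8}  B5 = {2, 4, 5}  B6 = {2, 3, 4}
Tree: B1–B2, B2–B3, B3–B4, B4–B5, B5–B6

Each bag holds 3 vertices, so the decomposition has width 2, which upper-bounds the treewidth. Since 6–7–8–1–6 is a cycle in G, G is not acyclic. Forests are exactly the graphs of treewidth ≤ 1, so tw(G) ≥ 2. Combining the bounds, tw(G) = 2.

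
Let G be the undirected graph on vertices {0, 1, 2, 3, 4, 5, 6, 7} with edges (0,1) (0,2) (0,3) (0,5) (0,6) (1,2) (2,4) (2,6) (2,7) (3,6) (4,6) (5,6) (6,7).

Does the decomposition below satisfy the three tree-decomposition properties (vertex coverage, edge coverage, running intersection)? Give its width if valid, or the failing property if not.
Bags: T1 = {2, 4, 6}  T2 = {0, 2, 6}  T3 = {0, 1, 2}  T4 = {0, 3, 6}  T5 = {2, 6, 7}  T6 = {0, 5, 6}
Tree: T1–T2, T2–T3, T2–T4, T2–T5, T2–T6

Yes; width 2.

Checking the three conditions: (i) the bags cover all of {0, 1, 2, 3, 4, 5, 6, 7}; (ii) for each edge, some bag contains both endpoints; (iii) the bags containing any fixed vertex form a subtree. All hold, so the decomposition is valid with width 3 − 1 = 2.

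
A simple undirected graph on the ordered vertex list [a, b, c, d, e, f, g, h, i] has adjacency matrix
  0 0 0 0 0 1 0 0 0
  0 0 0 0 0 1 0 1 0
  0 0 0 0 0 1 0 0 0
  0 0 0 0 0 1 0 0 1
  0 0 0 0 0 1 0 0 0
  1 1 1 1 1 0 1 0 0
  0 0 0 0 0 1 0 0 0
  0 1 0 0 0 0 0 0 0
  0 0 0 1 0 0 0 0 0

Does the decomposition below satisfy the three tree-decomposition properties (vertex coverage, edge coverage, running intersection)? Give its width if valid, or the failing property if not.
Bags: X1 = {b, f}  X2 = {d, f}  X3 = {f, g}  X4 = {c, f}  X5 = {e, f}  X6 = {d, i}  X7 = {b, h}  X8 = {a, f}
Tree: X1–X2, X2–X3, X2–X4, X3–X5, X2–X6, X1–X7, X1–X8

Yes; width 1.

Every vertex of G appears in some bag (union = {a, b, c, d, e, f, g, h, i}); every edge is covered by a bag; and for each vertex v the set of bags containing v is connected in the bag tree. The decomposition is therefore valid. The largest bag has 2 vertices, so the width is 1.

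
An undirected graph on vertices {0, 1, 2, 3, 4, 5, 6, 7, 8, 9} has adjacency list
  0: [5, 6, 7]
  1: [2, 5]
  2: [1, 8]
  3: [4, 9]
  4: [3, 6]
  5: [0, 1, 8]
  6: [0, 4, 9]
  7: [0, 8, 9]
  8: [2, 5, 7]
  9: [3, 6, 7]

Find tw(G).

A width-2 tree decomposition is:
Bags: B1 = {3, 4, 9}  B2 = {4, 6, 9}  B3 = {6, 7, 9}  B4 = {0, 6, 7}  B5 = {0, 7, 8}  B6 = {0, 5, 8}  B7 = {2, 5, 8}  B8 = {1, 2, 5}
Tree: B1–B2, B2–B3, B3–B4, B4–B5, B5–B6, B6–B7, B7–B8
Every bag has size at most 3, so the width is 3 − 1 = 2 and tw(G) ≤ 2. Since 3–4–6–9–3 is a cycle in G, G is not acyclic. Forests are exactly the graphs of treewidth ≤ 1, so tw(G) ≥ 2. Hence tw(G) = 2 exactly.

2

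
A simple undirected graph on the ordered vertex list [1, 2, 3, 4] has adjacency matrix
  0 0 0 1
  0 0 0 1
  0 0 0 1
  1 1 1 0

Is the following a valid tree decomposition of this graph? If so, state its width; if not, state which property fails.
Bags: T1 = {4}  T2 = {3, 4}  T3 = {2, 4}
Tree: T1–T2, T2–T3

A tree decomposition must satisfy three properties: every vertex lies in some bag; for every edge, both endpoints lie together in some bag; and for every vertex, the bags containing it form a connected subtree. Here vertex 1 appears in no bag, so the decomposition is invalid.

No — vertex 1 appears in no bag.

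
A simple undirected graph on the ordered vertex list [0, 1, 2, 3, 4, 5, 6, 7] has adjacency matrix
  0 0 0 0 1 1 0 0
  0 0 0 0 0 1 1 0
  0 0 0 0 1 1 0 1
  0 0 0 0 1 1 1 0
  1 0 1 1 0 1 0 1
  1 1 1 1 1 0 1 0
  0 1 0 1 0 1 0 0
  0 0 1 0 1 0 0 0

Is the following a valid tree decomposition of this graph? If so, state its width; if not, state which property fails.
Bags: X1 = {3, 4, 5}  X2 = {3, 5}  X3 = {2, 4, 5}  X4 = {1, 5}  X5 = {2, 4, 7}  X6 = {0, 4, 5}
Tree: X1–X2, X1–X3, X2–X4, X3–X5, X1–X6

No — vertex 6 appears in no bag.

A tree decomposition must satisfy three properties: every vertex lies in some bag; for every edge, both endpoints lie together in some bag; and for every vertex, the bags containing it form a connected subtree. Here vertex 6 appears in no bag, so the decomposition is invalid.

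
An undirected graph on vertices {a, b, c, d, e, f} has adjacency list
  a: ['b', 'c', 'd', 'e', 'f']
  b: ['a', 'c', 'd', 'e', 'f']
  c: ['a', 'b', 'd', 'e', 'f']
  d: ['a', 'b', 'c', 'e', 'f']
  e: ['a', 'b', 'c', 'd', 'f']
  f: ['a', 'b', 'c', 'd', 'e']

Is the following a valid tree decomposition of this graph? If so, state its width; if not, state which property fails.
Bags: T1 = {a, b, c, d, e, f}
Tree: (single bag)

Checking the three conditions: (i) the bags cover all of {a, b, c, d, e, f}; (ii) for each edge, some bag contains both endpoints; (iii) the bags containing any fixed vertex form a subtree. All hold, so the decomposition is valid with width 6 − 1 = 5.

Yes; width 5.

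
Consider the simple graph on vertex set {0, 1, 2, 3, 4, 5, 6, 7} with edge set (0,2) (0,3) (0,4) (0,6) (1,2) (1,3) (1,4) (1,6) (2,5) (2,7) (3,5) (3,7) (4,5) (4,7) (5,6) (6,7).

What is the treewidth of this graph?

A width-4 tree decomposition is:
Bags: B1 = {2, 3, 4, 5, 6}  B2 = {0, 2, 3, 4, 6}  B3 = {2, 3, 4, 6, 7}  B4 = {1, 2, 3, 4, 6}
Tree: B1–B2, B2–B3, B3–B4
Each bag holds 5 vertices, so the decomposition has width 4, which upper-bounds the treewidth. For the lower bound: the 5 vertex sets {5,6}, {0,4}, {3,7}, {2}, {1} are disjoint, each induces a connected subgraph, and every pair is joined by at least one edge of G. Contracting each set to a single vertex therefore yields K_{5} as a minor, and since treewidth is minor-monotone, tw(G) ≥ tw(K_{5}) = 4. Therefore the treewidth is 4.

4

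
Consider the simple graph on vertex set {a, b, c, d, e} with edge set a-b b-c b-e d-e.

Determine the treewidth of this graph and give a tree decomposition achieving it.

Treewidth 1.
Bags: B1 = {d, e}  B2 = {b, e}  B3 = {b, c}  B4 = {a, b}
Tree: B1–B2, B2–B3, B2–B4

Each bag holds 2 vertices, so the decomposition has width 1, which upper-bounds the treewidth. Since G has at least one edge (e.g. e–d), it is not an edgeless graph, so tw(G) ≥ 1. Therefore the treewidth is 1.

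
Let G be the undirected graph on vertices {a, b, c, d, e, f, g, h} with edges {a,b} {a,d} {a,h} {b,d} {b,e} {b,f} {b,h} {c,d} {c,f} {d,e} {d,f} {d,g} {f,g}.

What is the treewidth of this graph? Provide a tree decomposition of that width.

Each bag holds 3 vertices, so the decomposition has width 2, which upper-bounds the treewidth. On the other hand G contains the 3-clique {a, b, d}. A clique must lie in a single bag of any decomposition, so no decomposition can have width below 2. Therefore the treewidth is 2.

Treewidth 2.
Bags: B1 = {b, d, f}  B2 = {a, b, d}  B3 = {d, f, g}  B4 = {a, b, h}  B5 = {c, d, f}  B6 = {b, d, e}
Tree: B1–B2, B1–B3, B2–B4, B3–B5, B1–B6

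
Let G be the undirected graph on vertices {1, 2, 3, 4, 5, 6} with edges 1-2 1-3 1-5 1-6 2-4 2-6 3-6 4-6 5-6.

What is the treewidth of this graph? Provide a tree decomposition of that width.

Each bag holds 3 vertices, so the decomposition has width 2, which upper-bounds the treewidth. For the lower bound, the 3 vertices {1, 2, 6} are pairwise adjacent, and any tree decomposition puts a clique entirely inside one bag — forcing width ≥ 2. The upper and lower bounds meet at 2, so that is the treewidth.

Treewidth 2.
One such decomposition:
Bags: B1 = {1, 2, 6}  B2 = {2, 4, 6}  B3 = {1, 3, 6}  B4 = {1, 5, 6}
Tree: B1–B2, B1–B3, B3–B4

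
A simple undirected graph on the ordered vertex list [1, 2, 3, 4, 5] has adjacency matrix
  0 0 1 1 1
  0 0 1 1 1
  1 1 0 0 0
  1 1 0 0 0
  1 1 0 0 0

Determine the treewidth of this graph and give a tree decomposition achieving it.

Treewidth 2.
One such decomposition:
Bags: B1 = {1, 2, 4}  B2 = {1, 2, 3}  B3 = {1, 2, 5}
Tree: B1–B2, B2–B3

The largest bag has 3 vertices, giving width 2; this decomposition certifies tw(G) ≤ 2. For the lower bound, G contains the cycle 1–4–2–3–1, so G is not a forest; only forests have treewidth ≤ 1, hence tw(G) ≥ 2. Hence tw(G) = 2 exactly.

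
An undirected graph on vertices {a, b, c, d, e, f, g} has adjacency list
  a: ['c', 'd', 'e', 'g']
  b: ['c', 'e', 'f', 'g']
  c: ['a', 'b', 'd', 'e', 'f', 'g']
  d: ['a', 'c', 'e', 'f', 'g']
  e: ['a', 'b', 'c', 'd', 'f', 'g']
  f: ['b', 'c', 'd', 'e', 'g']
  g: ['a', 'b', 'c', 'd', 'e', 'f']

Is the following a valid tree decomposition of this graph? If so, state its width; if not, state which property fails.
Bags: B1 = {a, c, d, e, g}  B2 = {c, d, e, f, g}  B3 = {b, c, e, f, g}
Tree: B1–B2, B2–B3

Yes; width 4.

Vertex coverage: the bags together contain {a, b, c, d, e, f, g}, the full vertex set. Edge coverage: each edge of G has both endpoints in at least one bag. Running intersection: for every vertex, the bags containing it form a connected subtree. All three properties hold, so this is a valid tree decomposition of width max|bag| − 1 = 4, and hence tw(G) ≤ 4.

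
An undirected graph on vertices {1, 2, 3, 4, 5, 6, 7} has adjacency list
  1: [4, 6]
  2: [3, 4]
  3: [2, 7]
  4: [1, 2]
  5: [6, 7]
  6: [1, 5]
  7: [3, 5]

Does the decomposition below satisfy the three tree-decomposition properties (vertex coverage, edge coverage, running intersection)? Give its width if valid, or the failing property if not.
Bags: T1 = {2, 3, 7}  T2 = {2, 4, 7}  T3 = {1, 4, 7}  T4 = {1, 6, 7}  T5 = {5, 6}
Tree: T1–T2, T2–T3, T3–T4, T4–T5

No — edge (7,5) lies in no bag.

A tree decomposition must satisfy three properties: every vertex lies in some bag; for every edge, both endpoints lie together in some bag; and for every vertex, the bags containing it form a connected subtree. Here edge (7,5) lies in no bag, so the decomposition is invalid.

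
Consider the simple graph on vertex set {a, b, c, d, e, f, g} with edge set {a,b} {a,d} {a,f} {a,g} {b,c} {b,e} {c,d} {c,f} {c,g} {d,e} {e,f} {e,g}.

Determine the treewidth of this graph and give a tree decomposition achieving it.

The largest bag has 4 vertices, giving width 3; this decomposition certifies tw(G) ≤ 3. For the lower bound: the 4 vertex sets {d,e}, {a,f}, {c}, {b} are disjoint, each induces a connected subgraph, and every pair is joined by at least one edge of G. Contracting each set to a single vertex therefore yields K_{4} as a minor, and since treewidth is minor-monotone, tw(G) ≥ tw(K_{4}) = 3. Combining the bounds, tw(G) = 3.

Treewidth 3.
Bags: B1 = {a, c, d, e}  B2 = {a, c, e, f}  B3 = {a, b, c, e}  B4 = {a, c, e, g}
Tree: B1–B2, B2–B3, B3–B4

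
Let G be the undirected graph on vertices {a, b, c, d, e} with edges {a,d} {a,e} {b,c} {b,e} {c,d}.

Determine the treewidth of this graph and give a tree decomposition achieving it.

Treewidth 2.
Bags: B1 = {a, b, e}  B2 = {a, b, d}  B3 = {b, c, d}
Tree: B1–B2, B2–B3

Each bag holds 3 vertices, so the decomposition has width 2, which upper-bounds the treewidth. The edges b–e–a–d–c–b form a cycle, so G is not a tree and its treewidth is at least 2. The upper and lower bounds meet at 2, so that is the treewidth.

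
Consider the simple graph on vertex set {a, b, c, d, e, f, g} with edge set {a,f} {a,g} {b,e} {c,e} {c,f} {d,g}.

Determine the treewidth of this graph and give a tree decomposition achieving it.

Treewidth 1.
One such decomposition:
Bags: B1 = {c, f}  B2 = {a, f}  B3 = {a, g}  B4 = {d, g}  B5 = {c, e}  B6 = {b, e}
Tree: B1–B2, B2–B3, B3–B4, B1–B5, B5–B6

Each bag holds 2 vertices, so the decomposition has width 1, which upper-bounds the treewidth. Any graph with an edge has treewidth ≥ 1, and G has the edge f–c. Combining the bounds, tw(G) = 1.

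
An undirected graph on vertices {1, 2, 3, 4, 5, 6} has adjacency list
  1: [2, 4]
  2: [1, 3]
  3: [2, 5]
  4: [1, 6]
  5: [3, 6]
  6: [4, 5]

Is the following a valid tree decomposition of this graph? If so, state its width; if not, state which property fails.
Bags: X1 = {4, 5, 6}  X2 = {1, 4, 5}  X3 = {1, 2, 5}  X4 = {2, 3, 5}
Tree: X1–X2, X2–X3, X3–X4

Yes; width 2.

Every vertex of G appears in some bag (union = {1, 2, 3, 4, 5, 6}); every edge is covered by a bag; and for each vertex v the set of bags containing v is connected in the bag tree. The decomposition is therefore valid. The largest bag has 3 vertices, so the width is 2.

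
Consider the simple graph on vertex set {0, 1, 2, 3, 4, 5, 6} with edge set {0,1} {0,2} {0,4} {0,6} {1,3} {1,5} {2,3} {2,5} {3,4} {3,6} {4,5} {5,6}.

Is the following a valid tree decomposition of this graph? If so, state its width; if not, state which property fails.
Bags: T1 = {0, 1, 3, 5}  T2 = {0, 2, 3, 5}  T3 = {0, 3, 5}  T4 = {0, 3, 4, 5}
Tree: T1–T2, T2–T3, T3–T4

No — vertex 6 appears in no bag.

A tree decomposition must satisfy three properties: every vertex lies in some bag; for every edge, both endpoints lie together in some bag; and for every vertex, the bags containing it form a connected subtree. Here vertex 6 appears in no bag, so the decomposition is invalid.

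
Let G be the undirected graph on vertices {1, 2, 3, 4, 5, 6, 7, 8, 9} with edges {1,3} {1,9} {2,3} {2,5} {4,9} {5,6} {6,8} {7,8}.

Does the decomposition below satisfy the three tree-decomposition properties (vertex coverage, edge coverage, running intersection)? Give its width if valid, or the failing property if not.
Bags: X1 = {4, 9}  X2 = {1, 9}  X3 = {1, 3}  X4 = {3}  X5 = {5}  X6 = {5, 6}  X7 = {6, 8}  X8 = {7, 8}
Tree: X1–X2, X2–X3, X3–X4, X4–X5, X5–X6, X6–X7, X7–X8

A tree decomposition must satisfy three properties: every vertex lies in some bag; for every edge, both endpoints lie together in some bag; and for every vertex, the bags containing it form a connected subtree. Here vertex 2 appears in no bag, so the decomposition is invalid.

No — vertex 2 appears in no bag.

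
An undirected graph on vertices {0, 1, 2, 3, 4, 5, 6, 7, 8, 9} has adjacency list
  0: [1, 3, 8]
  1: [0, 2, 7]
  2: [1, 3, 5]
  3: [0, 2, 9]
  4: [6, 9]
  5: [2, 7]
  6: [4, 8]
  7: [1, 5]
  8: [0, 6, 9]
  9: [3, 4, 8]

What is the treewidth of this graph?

A width-2 tree decomposition is:
Bags: B1 = {4, 6, 9}  B2 = {6, 8, 9}  B3 = {3, 8, 9}  B4 = {0, 3, 8}  B5 = {0, 2, 3}  B6 = {0, 1, 2}  B7 = {1, 2, 5}  B8 = {1, 5, 7}
Tree: B1–B2, B2–B3, B3–B4, B4–B5, B5–B6, B6–B7, B7–B8
Each bag holds 3 vertices, so the decomposition has width 2, which upper-bounds the treewidth. Since 4–6–8–9–4 is a cycle in G, G is not acyclic. Forests are exactly the graphs of treewidth ≤ 1, so tw(G) ≥ 2. Hence tw(G) = 2 exactly.

2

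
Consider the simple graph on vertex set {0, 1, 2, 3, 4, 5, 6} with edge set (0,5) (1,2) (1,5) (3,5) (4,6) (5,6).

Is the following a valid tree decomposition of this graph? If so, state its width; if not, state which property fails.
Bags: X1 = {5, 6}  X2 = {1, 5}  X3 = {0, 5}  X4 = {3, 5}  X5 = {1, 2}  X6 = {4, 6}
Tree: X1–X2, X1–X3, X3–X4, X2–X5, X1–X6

Checking the three conditions: (i) the bags cover all of {0, 1, 2, 3, 4, 5, 6}; (ii) for each edge, some bag contains both endpoints; (iii) the bags containing any fixed vertex form a subtree. All hold, so the decomposition is valid with width 2 − 1 = 1.

Yes; width 1.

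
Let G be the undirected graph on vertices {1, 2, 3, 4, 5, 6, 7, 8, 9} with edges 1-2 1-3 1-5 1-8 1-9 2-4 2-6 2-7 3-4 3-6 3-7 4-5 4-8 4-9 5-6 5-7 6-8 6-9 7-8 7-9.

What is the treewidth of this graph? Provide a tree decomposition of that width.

The largest bag has 5 vertices, giving width 4; this decomposition certifies tw(G) ≤ 4. For the lower bound: the 5 vertex sets {4,9}, {5,6}, {2,7}, {1}, {8} are disjoint, each induces a connected subgraph, and every pair is joined by at least one edge of G. Contracting each set to a single vertex therefore yields K_{5} as a minor, and since treewidth is minor-monotone, tw(G) ≥ tw(K_{5}) = 4. The upper and lower bounds meet at 4, so that is the treewidth.

Treewidth 4.
One such decomposition:
Bags: B1 = {1, 4, 6, 7, 9}  B2 = {1, 4, 5, 6, 7}  B3 = {1, 2, 4, 6, 7}  B4 = {1, 4, 6, 7, 8}  B5 = {1, 3, 4, 6, 7}
Tree: B1–B2, B2–B3, B3–B4, B4–B5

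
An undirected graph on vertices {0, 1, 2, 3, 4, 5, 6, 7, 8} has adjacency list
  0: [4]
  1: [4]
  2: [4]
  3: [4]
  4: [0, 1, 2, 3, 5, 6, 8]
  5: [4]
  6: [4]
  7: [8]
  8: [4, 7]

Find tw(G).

1

A width-1 tree decomposition is:
Bags: B1 = {4, 5}  B2 = {4, 8}  B3 = {7, 8}  B4 = {2, 4}  B5 = {3, 4}  B6 = {4, 6}  B7 = {0, 4}  B8 = {1, 4}
Tree: B1–B2, B2–B3, B1–B4, B2–B5, B5–B6, B4–B7, B2–B8
Each bag holds 2 vertices, so the decomposition has width 1, which upper-bounds the treewidth. Since G has at least one edge (e.g. 5–4), it is not an edgeless graph, so tw(G) ≥ 1. Therefore the treewidth is 1.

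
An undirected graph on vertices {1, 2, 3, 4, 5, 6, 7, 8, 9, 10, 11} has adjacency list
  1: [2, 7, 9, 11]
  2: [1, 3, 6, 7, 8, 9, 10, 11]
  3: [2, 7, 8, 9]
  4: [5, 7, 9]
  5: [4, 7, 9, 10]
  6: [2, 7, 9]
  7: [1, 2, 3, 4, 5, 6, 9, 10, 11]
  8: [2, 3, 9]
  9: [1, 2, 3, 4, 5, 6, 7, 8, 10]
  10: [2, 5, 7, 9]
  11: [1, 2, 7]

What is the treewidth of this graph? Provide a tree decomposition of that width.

Each bag holds 4 vertices, so the decomposition has width 3, which upper-bounds the treewidth. On the other hand G contains the 4-clique {2, 3, 8, 9}. A clique must lie in a single bag of any decomposition, so no decomposition can have width below 3. Combining the bounds, tw(G) = 3.

Treewidth 3.
One optimal decomposition is:
Bags: B1 = {2, 7, 9, 10}  B2 = {1, 2, 7, 9}  B3 = {5, 7, 9, 10}  B4 = {2, 6, 7, 9}  B5 = {1, 2, 7, 11}  B6 = {2, 3, 7, 9}  B7 = {4, 5, 7, 9}  B8 = {2, 3, 8, 9}
Tree: B1–B2, B1–B3, B1–B4, B2–B5, B2–B6, B3–B7, B6–B8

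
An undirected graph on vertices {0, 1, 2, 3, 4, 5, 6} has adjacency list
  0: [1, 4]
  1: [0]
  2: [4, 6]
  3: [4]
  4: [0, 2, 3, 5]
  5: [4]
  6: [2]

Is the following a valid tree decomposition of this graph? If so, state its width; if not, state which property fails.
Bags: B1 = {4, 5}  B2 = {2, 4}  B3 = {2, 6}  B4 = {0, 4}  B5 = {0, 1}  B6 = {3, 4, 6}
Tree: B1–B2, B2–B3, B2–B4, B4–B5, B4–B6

A tree decomposition must satisfy three properties: every vertex lies in some bag; for every edge, both endpoints lie together in some bag; and for every vertex, the bags containing it form a connected subtree. Here bags containing vertex 6 are not connected in the tree, so the decomposition is invalid.

No — bags containing vertex 6 are not connected in the tree.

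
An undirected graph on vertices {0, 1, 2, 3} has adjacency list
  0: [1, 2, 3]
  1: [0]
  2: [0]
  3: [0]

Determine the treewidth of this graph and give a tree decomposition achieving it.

Treewidth 1.
One optimal decomposition is:
Bags: B1 = {0, 2}  B2 = {0, 1}  B3 = {0, 3}
Tree: B1–B2, B1–B3

Every bag has size at most 2, so the width is 2 − 1 = 1 and tw(G) ≤ 1. Any graph with an edge has treewidth ≥ 1, and G has the edge 0–2. Hence tw(G) = 1 exactly.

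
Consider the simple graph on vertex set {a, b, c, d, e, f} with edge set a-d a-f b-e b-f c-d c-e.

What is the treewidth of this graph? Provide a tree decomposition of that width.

The largest bag has 3 vertices, giving width 2; this decomposition certifies tw(G) ≤ 2. The edges c–d–a–f–b–e–c form a cycle, so G is not a tree and its treewidth is at least 2. Combining the bounds, tw(G) = 2.

Treewidth 2.
One optimal decomposition is:
Bags: B1 = {a, c, d}  B2 = {a, c, f}  B3 = {b, c, f}  B4 = {b, c, e}
Tree: B1–B2, B2–B3, B3–B4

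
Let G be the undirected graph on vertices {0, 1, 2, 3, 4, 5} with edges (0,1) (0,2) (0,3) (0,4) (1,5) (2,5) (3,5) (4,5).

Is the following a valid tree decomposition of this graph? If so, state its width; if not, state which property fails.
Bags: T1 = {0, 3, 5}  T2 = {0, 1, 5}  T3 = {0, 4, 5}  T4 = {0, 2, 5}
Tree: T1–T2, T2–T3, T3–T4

Yes; width 2.

Every vertex of G appears in some bag (union = {0, 1, 2, 3, 4, 5}); every edge is covered by a bag; and for each vertex v the set of bags containing v is connected in the bag tree. The decomposition is therefore valid. The largest bag has 3 vertices, so the width is 2.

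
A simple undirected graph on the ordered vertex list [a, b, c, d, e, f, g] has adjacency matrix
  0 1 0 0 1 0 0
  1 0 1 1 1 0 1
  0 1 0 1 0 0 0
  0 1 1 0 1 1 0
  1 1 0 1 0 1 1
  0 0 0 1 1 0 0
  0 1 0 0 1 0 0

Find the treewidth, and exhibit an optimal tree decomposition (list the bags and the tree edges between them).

Each bag holds 3 vertices, so the decomposition has width 2, which upper-bounds the treewidth. On the other hand G contains the 3-clique {d, e, f}. A clique must lie in a single bag of any decomposition, so no decomposition can have width below 2. Therefore the treewidth is 2.

Treewidth 2.
One such decomposition:
Bags: B1 = {a, b, e}  B2 = {b, e, g}  B3 = {b, d, e}  B4 = {d, e, f}  B5 = {b, c, d}
Tree: B1–B2, B2–B3, B3–B4, B3–B5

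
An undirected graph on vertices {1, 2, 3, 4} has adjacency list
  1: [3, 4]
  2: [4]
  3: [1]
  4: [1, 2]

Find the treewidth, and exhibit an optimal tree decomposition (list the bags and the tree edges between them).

The largest bag has 2 vertices, giving width 1; this decomposition certifies tw(G) ≤ 1. Any graph with an edge has treewidth ≥ 1, and G has the edge 4–2. The upper and lower bounds meet at 1, so that is the treewidth.

Treewidth 1.
One optimal decomposition is:
Bags: B1 = {2, 4}  B2 = {1, 4}  B3 = {1, 3}
Tree: B1–B2, B2–B3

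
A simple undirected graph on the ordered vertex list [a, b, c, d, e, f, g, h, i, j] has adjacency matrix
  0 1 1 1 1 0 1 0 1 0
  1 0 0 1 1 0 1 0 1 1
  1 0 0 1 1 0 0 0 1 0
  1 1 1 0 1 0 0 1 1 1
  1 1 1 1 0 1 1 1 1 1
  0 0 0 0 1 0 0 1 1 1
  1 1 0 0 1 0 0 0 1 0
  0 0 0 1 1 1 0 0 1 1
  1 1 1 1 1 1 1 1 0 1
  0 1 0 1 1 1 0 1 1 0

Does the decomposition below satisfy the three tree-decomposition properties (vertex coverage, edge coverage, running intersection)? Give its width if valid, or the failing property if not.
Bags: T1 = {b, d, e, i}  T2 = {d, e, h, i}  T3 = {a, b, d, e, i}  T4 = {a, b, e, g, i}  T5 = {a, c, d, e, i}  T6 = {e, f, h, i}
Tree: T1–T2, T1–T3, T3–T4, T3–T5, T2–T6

A tree decomposition must satisfy three properties: every vertex lies in some bag; for every edge, both endpoints lie together in some bag; and for every vertex, the bags containing it form a connected subtree. Here vertex j appears in no bag, so the decomposition is invalid.

No — vertex j appears in no bag.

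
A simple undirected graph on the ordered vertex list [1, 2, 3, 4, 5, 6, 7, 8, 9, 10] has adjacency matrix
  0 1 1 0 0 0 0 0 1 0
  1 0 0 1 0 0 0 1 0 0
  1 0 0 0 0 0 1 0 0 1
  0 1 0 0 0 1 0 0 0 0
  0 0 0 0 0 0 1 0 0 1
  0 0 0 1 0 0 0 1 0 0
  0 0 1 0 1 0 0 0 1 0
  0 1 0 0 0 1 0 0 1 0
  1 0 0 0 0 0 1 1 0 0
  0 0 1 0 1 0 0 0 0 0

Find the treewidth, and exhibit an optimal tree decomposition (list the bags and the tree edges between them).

The largest bag has 3 vertices, giving width 2; this decomposition certifies tw(G) ≤ 2. Since 5–10–3–7–5 is a cycle in G, G is not acyclic. Forests are exactly the graphs of treewidth ≤ 1, so tw(G) ≥ 2. The upper and lower bounds meet at 2, so that is the treewidth.

Treewidth 2.
One optimal decomposition is:
Bags: B1 = {5, 7, 10}  B2 = {3, 7, 10}  B3 = {3, 7, 9}  B4 = {1, 3, 9}  B5 = {1, 8, 9}  B6 = {1, 2, 8}  B7 = {2, 6, 8}  B8 = {2, 4, 6}
Tree: B1–B2, B2–B3, B3–B4, B4–B5, B5–B6, B6–B7, B7–B8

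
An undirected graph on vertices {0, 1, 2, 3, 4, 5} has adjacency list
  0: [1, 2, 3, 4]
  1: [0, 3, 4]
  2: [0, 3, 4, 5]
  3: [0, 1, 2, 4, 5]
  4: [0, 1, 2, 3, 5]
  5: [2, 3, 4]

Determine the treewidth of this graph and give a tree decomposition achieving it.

Treewidth 3.
One optimal decomposition is:
Bags: B1 = {0, 2, 3, 4}  B2 = {0, 1, 3, 4}  B3 = {2, 3, 4, 5}
Tree: B1–B2, B1–B3

The largest bag has 4 vertices, giving width 3; this decomposition certifies tw(G) ≤ 3. Conversely, {0, 1, 3, 4} is a clique of size 4, and the vertices of any clique must share a bag in every tree decomposition; so some bag has ≥ 4 vertices and tw(G) ≥ 3. Hence tw(G) = 3 exactly.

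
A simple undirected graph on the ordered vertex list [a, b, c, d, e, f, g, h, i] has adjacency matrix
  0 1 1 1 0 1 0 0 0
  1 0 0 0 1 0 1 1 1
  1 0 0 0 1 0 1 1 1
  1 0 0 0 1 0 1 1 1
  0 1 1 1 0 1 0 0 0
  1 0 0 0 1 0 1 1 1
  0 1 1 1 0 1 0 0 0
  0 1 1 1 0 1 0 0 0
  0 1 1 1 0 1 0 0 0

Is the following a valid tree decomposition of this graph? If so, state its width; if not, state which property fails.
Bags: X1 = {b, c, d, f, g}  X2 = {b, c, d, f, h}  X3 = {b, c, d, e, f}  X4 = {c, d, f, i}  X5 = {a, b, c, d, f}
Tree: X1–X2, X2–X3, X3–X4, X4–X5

No — edge (b,i) lies in no bag.

A tree decomposition must satisfy three properties: every vertex lies in some bag; for every edge, both endpoints lie together in some bag; and for every vertex, the bags containing it form a connected subtree. Here edge (b,i) lies in no bag, so the decomposition is invalid.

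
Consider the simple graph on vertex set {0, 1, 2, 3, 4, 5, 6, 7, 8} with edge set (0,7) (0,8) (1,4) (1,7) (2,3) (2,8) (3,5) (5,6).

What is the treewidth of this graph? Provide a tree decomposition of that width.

Treewidth 1.
Bags: B1 = {5, 6}  B2 = {3, 5}  B3 = {2, 3}  B4 = {2, 8}  B5 = {0, 8}  B6 = {0, 7}  B7 = {1, 7}  B8 = {1, 4}
Tree: B1–B2, B2–B3, B3–B4, B4–B5, B5–B6, B6–B7, B7–B8

The largest bag has 2 vertices, giving width 1; this decomposition certifies tw(G) ≤ 1. G has an edge, so its treewidth is at least 1. Hence tw(G) = 1 exactly.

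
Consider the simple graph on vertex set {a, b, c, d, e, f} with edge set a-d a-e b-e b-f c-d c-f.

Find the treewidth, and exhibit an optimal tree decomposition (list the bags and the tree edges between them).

The largest bag has 3 vertices, giving width 2; this decomposition certifies tw(G) ≤ 2. For the lower bound, G contains the cycle c–f–b–e–a–d–c, so G is not a forest; only forests have treewidth ≤ 1, hence tw(G) ≥ 2. Therefore the treewidth is 2.

Treewidth 2.
Bags: B1 = {b, c, f}  B2 = {b, c, e}  B3 = {a, c, e}  B4 = {a, c, d}
Tree: B1–B2, B2–B3, B3–B4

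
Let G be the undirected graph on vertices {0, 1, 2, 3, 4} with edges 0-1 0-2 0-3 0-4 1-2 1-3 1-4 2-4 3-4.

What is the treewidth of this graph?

A width-3 tree decomposition is:
Bags: B1 = {0, 1, 3, 4}  B2 = {0, 1, 2, 4}
Tree: B1–B2
Every bag has size at most 4, so the width is 4 − 1 = 3 and tw(G) ≤ 3. Conversely, {0, 1, 2, 4} is a clique of size 4, and the vertices of any clique must share a bag in every tree decomposition; so some bag has ≥ 4 vertices and tw(G) ≥ 3. Therefore the treewidth is 3.

3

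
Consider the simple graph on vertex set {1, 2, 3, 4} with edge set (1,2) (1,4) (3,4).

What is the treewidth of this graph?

A width-1 tree decomposition is:
Bags: B1 = {1, 2}  B2 = {1, 4}  B3 = {3, 4}
Tree: B1–B2, B2–B3
Each bag holds 2 vertices, so the decomposition has width 1, which upper-bounds the treewidth. Any graph with an edge has treewidth ≥ 1, and G has the edge 2–1. Combining the bounds, tw(G) = 1.

1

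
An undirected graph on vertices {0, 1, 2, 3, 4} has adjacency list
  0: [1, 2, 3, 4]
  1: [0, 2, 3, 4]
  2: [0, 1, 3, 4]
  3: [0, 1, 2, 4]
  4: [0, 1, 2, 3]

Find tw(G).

A width-4 tree decomposition is:
Bags: B1 = {0, 1, 2, 3, 4}
Tree: (single bag)
With just one bag of size 5, the width is 5 − 1 = 4, so tw(G) ≤ 4. On the other hand G contains the 5-clique {0, 1, 2, 3, 4}. A clique must lie in a single bag of any decomposition, so no decomposition can have width below 4. Therefore the treewidth is 4.

4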